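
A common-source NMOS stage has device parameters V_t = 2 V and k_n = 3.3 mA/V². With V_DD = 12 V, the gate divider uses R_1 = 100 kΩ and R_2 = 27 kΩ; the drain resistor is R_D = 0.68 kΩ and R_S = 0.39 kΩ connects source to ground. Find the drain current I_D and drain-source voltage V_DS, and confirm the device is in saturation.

V_G = V_DD·R_2/(R_1+R_2) = 12×27/127 = 2.55 V.
Assume saturation: I_D = (k_n/2)(V_GS − V_t)² with V_GS = V_G − I_D·R_S = 2.55 − 0.39·I_D.
Substituting gives 0.251·I_D² − 1.71·I_D + 0.501 = 0, with roots I_D = 0.307 or 6.5 mA.
The root I_D = 6.5 mA gives V_GS = 0.0146 V ≤ V_t, so take I_D = 0.307 mA.
Then V_GS = 2.43 V and V_DS = V_DD − I_D(R_D+R_S) = 12 − 0.307×1.07 = 11.7 V.
Saturation requires V_DS ≥ V_GS − V_t = 0.431 V; 11.7 ≥ 0.431 ✓.

I_D ≈ 0.31 mA, V_DS ≈ 12 V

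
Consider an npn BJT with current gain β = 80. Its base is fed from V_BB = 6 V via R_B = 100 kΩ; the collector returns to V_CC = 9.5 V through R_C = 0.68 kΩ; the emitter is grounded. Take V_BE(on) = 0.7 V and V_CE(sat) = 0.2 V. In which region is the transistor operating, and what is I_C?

active; I_C ≈ 4.2 mA

Assume active. Base-emitter loop: I_B = (V_BB − V_BE)/R_B = (6 − 0.7)/100 = 0.053 mA.
I_C = β·I_B = 80×0.053 = 4.24 mA.
V_CE = V_CC − I_C·R_C = 9.5 − 4.24×0.68 = 6.62 V > V_CE(sat), so the active-region assumption holds.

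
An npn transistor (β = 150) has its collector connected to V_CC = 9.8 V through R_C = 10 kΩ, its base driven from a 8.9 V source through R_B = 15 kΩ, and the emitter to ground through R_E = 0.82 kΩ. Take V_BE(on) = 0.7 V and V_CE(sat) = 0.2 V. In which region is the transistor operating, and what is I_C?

saturation; I_C ≈ 0.85 mA

Assume active: I_B = (8.9 − 0.7)/(15 + 151×0.82) = 0.0591 mA, I_C = β·I_B = 8.86 mA.
Then V_CE = 9.8 − 8.86×10 − 8.92×0.82 = -86.1 V < 0.2 V — the active assumption fails.
Re-solve with V_CE = 0.2 V. KCL at the emitter: V_E/R_E = (V_BB−0.7−V_E)/R_B + (V_CC−0.2−V_E)/R_C, giving V_E = 1.09 V.
I_C = (V_CC − 0.2 − V_E)/R_C = (9.6 − 1.09)/10 = 0.851 mA.
Check: I_B = (8.2 − 1.09)/15 = 0.474 mA, and β·I_B = 71.1 mA > I_C, confirming saturation.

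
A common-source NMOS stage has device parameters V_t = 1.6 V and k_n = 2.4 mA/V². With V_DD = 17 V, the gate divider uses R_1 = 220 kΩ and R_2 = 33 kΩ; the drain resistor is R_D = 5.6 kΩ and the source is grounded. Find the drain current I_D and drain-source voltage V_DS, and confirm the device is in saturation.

I_D ≈ 0.46 mA, V_DS ≈ 14 V

V_G = V_DD·R_2/(R_1+R_2) = 17×33/253 = 2.22 V. With the source grounded, V_GS = V_G = 2.22 V.
Assume saturation: I_D = (k_n/2)(V_GS − V_t)² = (2.4/2)×(2.22 − 1.6)² = 1.2×0.617² = 0.457 mA.
V_DS = V_DD − I_D·R_D = 17 − 0.457×5.6 = 14.4 V.
Saturation requires V_DS ≥ V_GS − V_t = 0.617 V; 14.4 ≥ 0.617 ✓.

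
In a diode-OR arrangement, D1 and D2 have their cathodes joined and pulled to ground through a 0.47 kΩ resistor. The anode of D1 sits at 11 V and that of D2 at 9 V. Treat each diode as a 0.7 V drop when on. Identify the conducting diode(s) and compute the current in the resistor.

Assume both conduct. Then node N would need to be at both 11−0.7 = 10.3 V and 9−0.7 = 8.3 V, which is impossible.
Assume only D1 conducts: V_N = 11 − 0.7 = 10.3 V, so I_R = 10.3/0.47 = 21.9 mA.
Check D2: its anode-to-cathode voltage is 9 − 10.3 = -1.3 V < 0.7 V, so it is off. The assumption is consistent.

Only D1 conducts; I_R ≈ 22 mA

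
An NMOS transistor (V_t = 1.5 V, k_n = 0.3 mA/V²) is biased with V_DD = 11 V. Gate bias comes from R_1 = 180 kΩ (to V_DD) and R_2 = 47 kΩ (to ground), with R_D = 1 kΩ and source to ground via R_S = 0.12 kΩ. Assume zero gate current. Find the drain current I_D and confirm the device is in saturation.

I_D ≈ 0.088 mA

V_G = V_DD·R_2/(R_1+R_2) = 11×47/227 = 2.28 V.
Assume saturation: I_D = (k_n/2)(V_GS − V_t)² with V_GS = V_G − I_D·R_S = 2.28 − 0.12·I_D.
Substituting gives 0.00216·I_D² − 1.03·I_D + 0.0907 = 0, with roots I_D = 0.0882 or 476 mA.
The root I_D = 476 mA gives V_GS = -54.8 V ≤ V_t, so take I_D = 0.0882 mA.
Then V_GS = 2.27 V and V_DS = V_DD − I_D(R_D+R_S) = 11 − 0.0882×1.12 = 10.9 V.
Saturation requires V_DS ≥ V_GS − V_t = 0.767 V; 10.9 ≥ 0.767 ✓.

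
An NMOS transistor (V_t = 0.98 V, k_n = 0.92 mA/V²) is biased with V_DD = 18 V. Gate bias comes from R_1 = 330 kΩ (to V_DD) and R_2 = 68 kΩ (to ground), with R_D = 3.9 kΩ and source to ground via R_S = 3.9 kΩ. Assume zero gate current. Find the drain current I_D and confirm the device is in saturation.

I_D ≈ 0.32 mA

V_G = V_DD·R_2/(R_1+R_2) = 18×68/398 = 3.08 V.
Assume saturation: I_D = (k_n/2)(V_GS − V_t)² with V_GS = V_G − I_D·R_S = 3.08 − 3.9·I_D.
Substituting gives 7·I_D² − 8.52·I_D + 2.02 = 0, with roots I_D = 0.323 or 0.895 mA.
The root I_D = 0.895 mA gives V_GS = -0.415 V ≤ V_t, so take I_D = 0.323 mA.
Then V_GS = 1.82 V and V_DS = V_DD − I_D(R_D+R_S) = 18 − 0.323×7.8 = 15.5 V.
Saturation requires V_DS ≥ V_GS − V_t = 0.837 V; 15.5 ≥ 0.837 ✓.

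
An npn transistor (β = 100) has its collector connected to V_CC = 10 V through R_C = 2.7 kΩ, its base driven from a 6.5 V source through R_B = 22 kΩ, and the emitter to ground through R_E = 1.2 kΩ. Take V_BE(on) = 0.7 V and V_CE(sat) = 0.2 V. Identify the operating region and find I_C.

Assume active: I_B = (6.5 − 0.7)/(22 + 101×1.2) = 0.0405 mA, I_C = β·I_B = 4.05 mA.
Then V_CE = 10 − 4.05×2.7 − 4.09×1.2 = -5.84 V < 0.2 V — the active assumption fails.
Re-solve with V_CE = 0.2 V. KCL at the emitter: V_E/R_E = (V_BB−0.7−V_E)/R_B + (V_CC−0.2−V_E)/R_C, giving V_E = 3.12 V.
I_C = (V_CC − 0.2 − V_E)/R_C = (9.8 − 3.12)/2.7 = 2.48 mA.
Check: I_B = (5.8 − 3.12)/22 = 0.122 mA, and β·I_B = 12.2 mA > I_C, confirming saturation.

saturation; I_C ≈ 2.5 mA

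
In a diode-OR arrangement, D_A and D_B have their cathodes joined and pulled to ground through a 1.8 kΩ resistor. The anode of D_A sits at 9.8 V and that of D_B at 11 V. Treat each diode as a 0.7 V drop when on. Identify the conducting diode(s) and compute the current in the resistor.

Assume both conduct. Then node N would need to be at both 9.8−0.7 = 9.1 V and 11−0.7 = 10.3 V, which is impossible.
Assume only D_B conducts: V_N = 11 − 0.7 = 10.3 V, so I_R = 10.3/1.8 = 5.72 mA.
Check D_A: its anode-to-cathode voltage is 9.8 − 10.3 = -0.5 V < 0.7 V, so it is off. The assumption is consistent.

Only D_B conducts; I_R ≈ 5.7 mA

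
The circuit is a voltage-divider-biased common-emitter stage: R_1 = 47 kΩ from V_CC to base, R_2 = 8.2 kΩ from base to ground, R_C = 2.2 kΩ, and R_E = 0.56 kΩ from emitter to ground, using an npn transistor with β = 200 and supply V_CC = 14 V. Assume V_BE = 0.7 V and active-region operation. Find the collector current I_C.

I_C ≈ 2.3 mA

Thevenize the base divider: V_Th = V_CC·R_2/(R_1+R_2) = 14×8.2/55.2 = 2.08 V, R_Th = R_1‖R_2 = 6.98 kΩ.
Base-emitter loop: V_Th = I_B·R_Th + V_BE + (β+1)I_B·R_E, so I_B = (2.08 − 0.7) / (6.98 + 201×0.56) = 0.0115 mA.
I_C = β·I_B = 200×0.0115 = 2.31 mA, and I_E = (β+1)I_B = 2.32 mA.
V_CE = V_CC − I_C·R_C − I_E·R_E = 14 − 2.31×2.2 − 2.32×0.56 = 7.62 V.
V_CE = 7.62 V > 0.2 V confirms active-region operation.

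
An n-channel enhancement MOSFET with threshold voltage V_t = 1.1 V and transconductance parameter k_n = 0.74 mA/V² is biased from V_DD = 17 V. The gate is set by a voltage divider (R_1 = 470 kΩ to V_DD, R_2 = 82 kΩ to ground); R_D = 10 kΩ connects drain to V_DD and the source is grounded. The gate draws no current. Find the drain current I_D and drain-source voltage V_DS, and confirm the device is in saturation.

V_G = V_DD·R_2/(R_1+R_2) = 17×82/552 = 2.53 V. With the source grounded, V_GS = V_G = 2.53 V.
Assume saturation: I_D = (k_n/2)(V_GS − V_t)² = (0.74/2)×(2.53 − 1.1)² = 0.37×1.43² = 0.752 mA.
V_DS = V_DD − I_D·R_D = 17 − 0.752×10 = 9.48 V.
Saturation requires V_DS ≥ V_GS − V_t = 1.43 V; 9.48 ≥ 1.43 ✓.

I_D ≈ 0.75 mA, V_DS ≈ 9.5 V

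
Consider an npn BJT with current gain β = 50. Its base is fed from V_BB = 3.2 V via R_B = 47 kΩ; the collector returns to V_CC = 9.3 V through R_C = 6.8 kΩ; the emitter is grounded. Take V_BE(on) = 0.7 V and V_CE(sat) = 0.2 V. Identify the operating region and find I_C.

Assume active: I_B = (3.2 − 0.7)/47 = 0.0532 mA, giving I_C = β·I_B = 2.66 mA.
But then V_CE = 9.3 − 2.66×6.8 = -8.79 V < V_CE(sat) = 0.2 V — impossible in the active region.
So the transistor is saturated. With V_CE = 0.2 V, I_C = (V_CC − 0.2)/R_C = 9.1/6.8 = 1.34 mA.
Check: β·I_B = 2.66 mA > I_C = 1.34 mA, confirming saturation.

saturation; I_C ≈ 1.3 mA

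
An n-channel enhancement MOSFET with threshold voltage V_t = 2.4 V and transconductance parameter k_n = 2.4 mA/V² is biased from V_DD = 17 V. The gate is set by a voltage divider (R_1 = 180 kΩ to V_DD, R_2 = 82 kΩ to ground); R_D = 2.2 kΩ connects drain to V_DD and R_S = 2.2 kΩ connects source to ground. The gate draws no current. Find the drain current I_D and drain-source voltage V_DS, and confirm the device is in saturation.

I_D ≈ 0.93 mA, V_DS ≈ 13 V

V_G = V_DD·R_2/(R_1+R_2) = 17×82/262 = 5.32 V.
Assume saturation: I_D = (k_n/2)(V_GS − V_t)² with V_GS = V_G − I_D·R_S = 5.32 − 2.2·I_D.
Substituting gives 5.81·I_D² − 16.4·I_D + 10.2 = 0, with roots I_D = 0.928 or 1.9 mA.
The root I_D = 1.9 mA gives V_GS = 1.14 V ≤ V_t, so take I_D = 0.928 mA.
Then V_GS = 3.28 V and V_DS = V_DD − I_D(R_D+R_S) = 17 − 0.928×4.4 = 12.9 V.
Saturation requires V_DS ≥ V_GS − V_t = 0.879 V; 12.9 ≥ 0.879 ✓.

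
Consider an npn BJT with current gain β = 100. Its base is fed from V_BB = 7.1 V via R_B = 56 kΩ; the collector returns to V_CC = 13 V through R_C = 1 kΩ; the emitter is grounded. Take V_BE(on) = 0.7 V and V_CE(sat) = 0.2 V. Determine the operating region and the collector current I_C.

active; I_C ≈ 11 mA

Assume active. Base-emitter loop: I_B = (V_BB − V_BE)/R_B = (7.1 − 0.7)/56 = 0.114 mA.
I_C = β·I_B = 100×0.114 = 11.4 mA.
V_CE = V_CC − I_C·R_C = 13 − 11.4×1 = 1.57 V > V_CE(sat), so the active-region assumption holds.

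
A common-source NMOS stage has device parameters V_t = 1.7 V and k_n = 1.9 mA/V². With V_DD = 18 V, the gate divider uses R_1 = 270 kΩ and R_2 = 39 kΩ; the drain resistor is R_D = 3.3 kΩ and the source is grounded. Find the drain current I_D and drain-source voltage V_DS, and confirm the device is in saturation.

V_G = V_DD·R_2/(R_1+R_2) = 18×39/309 = 2.27 V. With the source grounded, V_GS = V_G = 2.27 V.
Assume saturation: I_D = (k_n/2)(V_GS − V_t)² = (1.9/2)×(2.27 − 1.7)² = 0.95×0.572² = 0.311 mA.
V_DS = V_DD − I_D·R_D = 18 − 0.311×3.3 = 17 V.
Saturation requires V_DS ≥ V_GS − V_t = 0.572 V; 17 ≥ 0.572 ✓.

I_D ≈ 0.31 mA, V_DS ≈ 17 V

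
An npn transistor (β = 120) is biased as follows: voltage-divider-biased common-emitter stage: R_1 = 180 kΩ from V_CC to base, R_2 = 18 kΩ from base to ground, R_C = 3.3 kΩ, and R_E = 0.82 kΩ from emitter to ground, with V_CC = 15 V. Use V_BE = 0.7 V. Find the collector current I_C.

Thevenize the base divider: V_Th = V_CC·R_2/(R_1+R_2) = 15×18/198 = 1.36 V, R_Th = R_1‖R_2 = 16.4 kΩ.
Base-emitter loop: V_Th = I_B·R_Th + V_BE + (β+1)I_B·R_E, so I_B = (1.36 − 0.7) / (16.4 + 121×0.82) = 0.00574 mA.
I_C = β·I_B = 120×0.00574 = 0.689 mA, and I_E = (β+1)I_B = 0.695 mA.
V_CE = V_CC − I_C·R_C − I_E·R_E = 15 − 0.689×3.3 − 0.695×0.82 = 12.2 V.
V_CE = 12.2 V > 0.2 V confirms active-region operation.

I_C ≈ 0.69 mA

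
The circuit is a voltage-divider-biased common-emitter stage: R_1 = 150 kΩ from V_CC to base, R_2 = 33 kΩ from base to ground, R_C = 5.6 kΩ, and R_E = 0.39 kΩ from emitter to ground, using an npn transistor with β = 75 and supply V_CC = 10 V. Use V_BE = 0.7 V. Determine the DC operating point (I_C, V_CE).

I_C ≈ 1.5 mA, V_CE ≈ 1.2 V

Thevenize the base divider: V_Th = V_CC·R_2/(R_1+R_2) = 10×33/183 = 1.8 V, R_Th = R_1‖R_2 = 27 kΩ.
Base-emitter loop: V_Th = I_B·R_Th + V_BE + (β+1)I_B·R_E, so I_B = (1.8 − 0.7) / (27 + 76×0.39) = 0.0195 mA.
I_C = β·I_B = 75×0.0195 = 1.46 mA, and I_E = (β+1)I_B = 1.48 mA.
V_CE = V_CC − I_C·R_C − I_E·R_E = 10 − 1.46×5.6 − 1.48×0.39 = 1.25 V.
V_CE = 1.25 V > 0.2 V confirms active-region operation.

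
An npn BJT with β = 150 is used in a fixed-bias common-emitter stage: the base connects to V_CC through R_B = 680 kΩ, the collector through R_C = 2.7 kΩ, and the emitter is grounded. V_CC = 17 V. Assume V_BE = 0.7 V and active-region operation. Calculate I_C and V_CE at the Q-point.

I_C ≈ 3.6 mA, V_CE ≈ 7.3 V

Base loop: V_CC = I_B·R_B + V_BE, so I_B = (17 − 0.7)/680 kΩ = 0.024 mA.
In the active region I_C = β·I_B = 150 × 0.024 = 3.6 mA.
Collector loop: V_CE = V_CC − I_C·R_C = 17 − 3.6×2.7 = 7.29 V.
Since V_CE = 7.29 V > V_CE(sat) ≈ 0.2 V, the transistor is in the active region as assumed.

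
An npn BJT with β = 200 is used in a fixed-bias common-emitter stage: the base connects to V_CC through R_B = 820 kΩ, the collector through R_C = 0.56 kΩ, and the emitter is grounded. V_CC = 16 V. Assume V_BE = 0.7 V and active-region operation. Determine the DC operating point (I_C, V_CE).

Base loop: V_CC = I_B·R_B + V_BE, so I_B = (16 − 0.7)/820 kΩ = 0.0187 mA.
In the active region I_C = β·I_B = 200 × 0.0187 = 3.73 mA.
Collector loop: V_CE = V_CC − I_C·R_C = 16 − 3.73×0.56 = 13.9 V.
Since V_CE = 13.9 V > V_CE(sat) ≈ 0.2 V, the transistor is in the active region as assumed.

I_C ≈ 3.7 mA, V_CE ≈ 14 V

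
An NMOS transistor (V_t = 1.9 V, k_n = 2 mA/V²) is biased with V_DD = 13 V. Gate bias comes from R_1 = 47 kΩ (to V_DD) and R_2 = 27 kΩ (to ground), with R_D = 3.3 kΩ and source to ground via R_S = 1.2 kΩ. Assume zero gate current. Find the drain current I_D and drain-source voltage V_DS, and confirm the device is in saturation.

V_G = V_DD·R_2/(R_1+R_2) = 13×27/74 = 4.74 V.
Assume saturation: I_D = (k_n/2)(V_GS − V_t)² with V_GS = V_G − I_D·R_S = 4.74 − 1.2·I_D.
Substituting gives 1.44·I_D² − 7.82·I_D + 8.08 = 0, with roots I_D = 1.39 or 4.05 mA.
The root I_D = 4.05 mA gives V_GS = -0.111 V ≤ V_t, so take I_D = 1.39 mA.
Then V_GS = 3.08 V and V_DS = V_DD − I_D(R_D+R_S) = 13 − 1.39×4.5 = 6.76 V.
Saturation requires V_DS ≥ V_GS − V_t = 1.18 V; 6.76 ≥ 1.18 ✓.

I_D ≈ 1.4 mA, V_DS ≈ 6.8 V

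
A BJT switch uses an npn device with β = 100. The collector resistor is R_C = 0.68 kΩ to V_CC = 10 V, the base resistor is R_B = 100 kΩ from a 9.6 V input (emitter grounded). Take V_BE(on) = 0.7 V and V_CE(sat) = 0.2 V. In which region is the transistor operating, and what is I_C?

Assume active. Base-emitter loop: I_B = (V_BB − V_BE)/R_B = (9.6 − 0.7)/100 = 0.089 mA.
I_C = β·I_B = 100×0.089 = 8.9 mA.
V_CE = V_CC − I_C·R_C = 10 − 8.9×0.68 = 3.95 V > V_CE(sat), so the active-region assumption holds.

active; I_C ≈ 8.9 mA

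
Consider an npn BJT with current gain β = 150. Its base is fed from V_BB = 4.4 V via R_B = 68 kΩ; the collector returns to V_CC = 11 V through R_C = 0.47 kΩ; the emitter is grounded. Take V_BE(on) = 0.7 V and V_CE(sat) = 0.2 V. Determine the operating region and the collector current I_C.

Assume active. Base-emitter loop: I_B = (V_BB − V_BE)/R_B = (4.4 − 0.7)/68 = 0.0544 mA.
I_C = β·I_B = 150×0.0544 = 8.16 mA.
V_CE = V_CC − I_C·R_C = 11 − 8.16×0.47 = 7.16 V > V_CE(sat), so the active-region assumption holds.

active; I_C ≈ 8.2 mA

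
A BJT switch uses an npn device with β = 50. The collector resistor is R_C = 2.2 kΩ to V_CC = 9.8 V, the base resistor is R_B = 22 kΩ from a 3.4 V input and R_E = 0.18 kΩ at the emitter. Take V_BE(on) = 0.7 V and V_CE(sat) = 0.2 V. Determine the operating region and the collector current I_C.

Assume active: I_B = (3.4 − 0.7)/(22 + 51×0.18) = 0.0866 mA, I_C = β·I_B = 4.33 mA.
Then V_CE = 9.8 − 4.33×2.2 − 4.42×0.18 = -0.52 V < 0.2 V — the active assumption fails.
Re-solve with V_CE = 0.2 V. KCL at the emitter: V_E/R_E = (V_BB−0.7−V_E)/R_B + (V_CC−0.2−V_E)/R_C, giving V_E = 0.741 V.
I_C = (V_CC − 0.2 − V_E)/R_C = (9.6 − 0.741)/2.2 = 4.03 mA.
Check: I_B = (2.7 − 0.741)/22 = 0.0891 mA, and β·I_B = 4.45 mA > I_C, confirming saturation.

saturation; I_C ≈ 4 mA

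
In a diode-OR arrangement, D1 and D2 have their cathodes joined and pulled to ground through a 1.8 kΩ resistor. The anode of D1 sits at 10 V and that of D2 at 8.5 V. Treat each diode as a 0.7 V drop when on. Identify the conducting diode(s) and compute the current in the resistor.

Only D1 conducts; I_R ≈ 5.2 mA

Assume both conduct. Then node N would need to be at both 10−0.7 = 9.3 V and 8.5−0.7 = 7.8 V, which is impossible.
Assume only D1 conducts: V_N = 10 − 0.7 = 9.3 V, so I_R = 9.3/1.8 = 5.17 mA.
Check D2: its anode-to-cathode voltage is 8.5 − 9.3 = -0.8 V < 0.7 V, so it is off. The assumption is consistent.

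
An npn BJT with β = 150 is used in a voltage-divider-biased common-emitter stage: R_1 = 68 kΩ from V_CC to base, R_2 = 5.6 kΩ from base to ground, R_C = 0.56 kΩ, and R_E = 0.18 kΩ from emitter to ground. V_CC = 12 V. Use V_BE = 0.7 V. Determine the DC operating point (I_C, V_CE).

I_C ≈ 0.99 mA, V_CE ≈ 11 V

Thevenize the base divider: V_Th = V_CC·R_2/(R_1+R_2) = 12×5.6/73.6 = 0.913 V, R_Th = R_1‖R_2 = 5.17 kΩ.
Base-emitter loop: V_Th = I_B·R_Th + V_BE + (β+1)I_B·R_E, so I_B = (0.913 − 0.7) / (5.17 + 151×0.18) = 0.00658 mA.
I_C = β·I_B = 150×0.00658 = 0.988 mA, and I_E = (β+1)I_B = 0.994 mA.
V_CE = V_CC − I_C·R_C − I_E·R_E = 12 − 0.988×0.56 − 0.994×0.18 = 11.3 V.
V_CE = 11.3 V > 0.2 V confirms active-region operation.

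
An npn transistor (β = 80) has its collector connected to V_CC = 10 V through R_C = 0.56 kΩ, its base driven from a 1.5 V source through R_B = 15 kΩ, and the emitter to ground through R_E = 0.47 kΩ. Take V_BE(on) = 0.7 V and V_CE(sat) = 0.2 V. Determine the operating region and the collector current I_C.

active; I_C ≈ 1.2 mA

Assume active. Base-emitter loop: I_B = (V_BB − V_BE)/(R_B + (β+1)R_E) = (1.5 − 0.7)/(15 + 81×0.47) = 0.0151 mA.
I_C = β·I_B = 80×0.0151 = 1.21 mA.
V_CE = V_CC − I_C·R_C − I_E·R_E = 10 − 1.21×0.56 − 1.22×0.47 = 8.75 V > V_CE(sat), so the active-region assumption holds.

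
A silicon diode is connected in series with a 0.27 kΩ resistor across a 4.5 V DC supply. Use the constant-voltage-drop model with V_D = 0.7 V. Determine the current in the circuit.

KVL around the loop: 4.5 = V_D + I·R = 0.7 + I × 0.27 kΩ.
So I = (4.5 − 0.7) / 0.27 kΩ = 3.8 / 0.27 = 14.1 mA.

I ≈ 14 mA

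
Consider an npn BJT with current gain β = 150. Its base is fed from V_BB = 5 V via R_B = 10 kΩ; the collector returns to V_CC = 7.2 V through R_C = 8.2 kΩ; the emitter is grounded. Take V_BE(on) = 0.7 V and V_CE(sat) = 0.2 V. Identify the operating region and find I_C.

saturation; I_C ≈ 0.85 mA

Assume active: I_B = (5 − 0.7)/10 = 0.43 mA, giving I_C = β·I_B = 64.5 mA.
But then V_CE = 7.2 − 64.5×8.2 = -522 V < V_CE(sat) = 0.2 V — impossible in the active region.
So the transistor is saturated. With V_CE = 0.2 V, I_C = (V_CC − 0.2)/R_C = 7/8.2 = 0.854 mA.
Check: β·I_B = 64.5 mA > I_C = 0.854 mA, confirming saturation.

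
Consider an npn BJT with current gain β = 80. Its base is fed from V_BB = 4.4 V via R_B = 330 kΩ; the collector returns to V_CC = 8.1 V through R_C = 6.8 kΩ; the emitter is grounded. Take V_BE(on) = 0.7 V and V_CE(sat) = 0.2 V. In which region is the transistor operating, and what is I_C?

Assume active. Base-emitter loop: I_B = (V_BB − V_BE)/R_B = (4.4 − 0.7)/330 = 0.0112 mA.
I_C = β·I_B = 80×0.0112 = 0.897 mA.
V_CE = V_CC − I_C·R_C = 8.1 − 0.897×6.8 = 2 V > V_CE(sat), so the active-region assumption holds.

active; I_C ≈ 0.9 mA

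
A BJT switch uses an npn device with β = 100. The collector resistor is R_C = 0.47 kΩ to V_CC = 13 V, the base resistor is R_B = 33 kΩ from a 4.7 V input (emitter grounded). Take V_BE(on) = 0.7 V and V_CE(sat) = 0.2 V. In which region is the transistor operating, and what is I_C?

active; I_C ≈ 12 mA

Assume active. Base-emitter loop: I_B = (V_BB − V_BE)/R_B = (4.7 − 0.7)/33 = 0.121 mA.
I_C = β·I_B = 100×0.121 = 12.1 mA.
V_CE = V_CC − I_C·R_C = 13 − 12.1×0.47 = 7.3 V > V_CE(sat), so the active-region assumption holds.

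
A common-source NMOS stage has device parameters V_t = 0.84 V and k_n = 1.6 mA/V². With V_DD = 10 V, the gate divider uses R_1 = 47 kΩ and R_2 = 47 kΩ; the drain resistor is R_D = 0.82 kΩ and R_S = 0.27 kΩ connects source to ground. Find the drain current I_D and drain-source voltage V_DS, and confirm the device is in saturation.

I_D ≈ 5.6 mA, V_DS ≈ 3.9 V

V_G = V_DD·R_2/(R_1+R_2) = 10×47/94 = 5 V.
Assume saturation: I_D = (k_n/2)(V_GS − V_t)² with V_GS = V_G − I_D·R_S = 5 − 0.27·I_D.
Substituting gives 0.0583·I_D² − 2.8·I_D + 13.8 = 0, with roots I_D = 5.6 or 42.4 mA.
The root I_D = 42.4 mA gives V_GS = -6.44 V ≤ V_t, so take I_D = 5.6 mA.
Then V_GS = 3.49 V and V_DS = V_DD − I_D(R_D+R_S) = 10 − 5.6×1.09 = 3.89 V.
Saturation requires V_DS ≥ V_GS − V_t = 2.65 V; 3.89 ≥ 2.65 ✓.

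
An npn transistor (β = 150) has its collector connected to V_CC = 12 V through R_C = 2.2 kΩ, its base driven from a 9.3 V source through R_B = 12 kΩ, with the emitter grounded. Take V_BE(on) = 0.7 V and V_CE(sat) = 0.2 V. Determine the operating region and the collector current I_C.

saturation; I_C ≈ 5.4 mA

Assume active: I_B = (9.3 − 0.7)/12 = 0.717 mA, giving I_C = β·I_B = 108 mA.
But then V_CE = 12 − 108×2.2 = -225 V < V_CE(sat) = 0.2 V — impossible in the active region.
So the transistor is saturated. With V_CE = 0.2 V, I_C = (V_CC − 0.2)/R_C = 11.8/2.2 = 5.36 mA.
Check: β·I_B = 108 mA > I_C = 5.36 mA, confirming saturation.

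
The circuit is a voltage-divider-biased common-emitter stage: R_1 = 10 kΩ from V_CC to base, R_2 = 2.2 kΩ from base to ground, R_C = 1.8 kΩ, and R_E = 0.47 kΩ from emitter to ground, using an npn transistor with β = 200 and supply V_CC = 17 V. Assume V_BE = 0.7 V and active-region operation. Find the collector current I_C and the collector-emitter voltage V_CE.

Thevenize the base divider: V_Th = V_CC·R_2/(R_1+R_2) = 17×2.2/12.2 = 3.07 V, R_Th = R_1‖R_2 = 1.8 kΩ.
Base-emitter loop: V_Th = I_B·R_Th + V_BE + (β+1)I_B·R_E, so I_B = (3.07 − 0.7) / (1.8 + 201×0.47) = 0.0246 mA.
I_C = β·I_B = 200×0.0246 = 4.91 mA, and I_E = (β+1)I_B = 4.94 mA.
V_CE = V_CC − I_C·R_C − I_E·R_E = 17 − 4.91×1.8 − 4.94×0.47 = 5.83 V.
V_CE = 5.83 V > 0.2 V confirms active-region operation.

I_C ≈ 4.9 mA, V_CE ≈ 5.8 V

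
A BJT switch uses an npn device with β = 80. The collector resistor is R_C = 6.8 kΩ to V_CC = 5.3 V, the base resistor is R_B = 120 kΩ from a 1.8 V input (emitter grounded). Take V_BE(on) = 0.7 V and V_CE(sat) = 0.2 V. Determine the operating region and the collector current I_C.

active; I_C ≈ 0.73 mA

Assume active. Base-emitter loop: I_B = (V_BB − V_BE)/R_B = (1.8 − 0.7)/120 = 0.00917 mA.
I_C = β·I_B = 80×0.00917 = 0.733 mA.
V_CE = V_CC − I_C·R_C = 5.3 − 0.733×6.8 = 0.313 V > V_CE(sat), so the active-region assumption holds.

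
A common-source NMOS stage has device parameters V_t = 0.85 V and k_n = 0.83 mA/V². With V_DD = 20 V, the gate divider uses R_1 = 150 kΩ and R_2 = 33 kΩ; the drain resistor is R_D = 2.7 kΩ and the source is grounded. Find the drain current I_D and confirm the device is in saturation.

V_G = V_DD·R_2/(R_1+R_2) = 20×33/183 = 3.61 V. With the source grounded, V_GS = V_G = 3.61 V.
Assume saturation: I_D = (k_n/2)(V_GS − V_t)² = (0.83/2)×(3.61 − 0.85)² = 0.415×2.76² = 3.15 mA.
V_DS = V_DD − I_D·R_D = 20 − 3.15×2.7 = 11.5 V.
Saturation requires V_DS ≥ V_GS − V_t = 2.76 V; 11.5 ≥ 2.76 ✓.

I_D ≈ 3.2 mA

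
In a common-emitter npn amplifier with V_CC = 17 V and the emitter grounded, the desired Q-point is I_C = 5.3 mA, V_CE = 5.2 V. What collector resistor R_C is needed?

R_C ≈ 2.2 kΩ

Collector loop: V_CC = I_C·R_C + V_CE.
R_C = (V_CC − V_CE)/I_C = (17 − 5.2)/5.3 = 2.23 kΩ.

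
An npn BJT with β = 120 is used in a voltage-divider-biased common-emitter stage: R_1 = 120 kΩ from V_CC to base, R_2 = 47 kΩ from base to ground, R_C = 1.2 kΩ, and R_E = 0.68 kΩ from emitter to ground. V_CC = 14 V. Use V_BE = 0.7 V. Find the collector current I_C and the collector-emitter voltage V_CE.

I_C ≈ 3.4 mA, V_CE ≈ 7.7 V

Thevenize the base divider: V_Th = V_CC·R_2/(R_1+R_2) = 14×47/167 = 3.94 V, R_Th = R_1‖R_2 = 33.8 kΩ.
Base-emitter loop: V_Th = I_B·R_Th + V_BE + (β+1)I_B·R_E, so I_B = (3.94 − 0.7) / (33.8 + 121×0.68) = 0.0279 mA.
I_C = β·I_B = 120×0.0279 = 3.35 mA, and I_E = (β+1)I_B = 3.38 mA.
V_CE = V_CC − I_C·R_C − I_E·R_E = 14 − 3.35×1.2 − 3.38×0.68 = 7.68 V.
V_CE = 7.68 V > 0.2 V confirms active-region operation.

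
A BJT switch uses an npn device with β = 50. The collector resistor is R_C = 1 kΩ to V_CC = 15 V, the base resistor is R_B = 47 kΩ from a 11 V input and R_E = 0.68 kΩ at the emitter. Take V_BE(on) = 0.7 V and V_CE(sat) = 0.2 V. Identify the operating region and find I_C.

Assume active. Base-emitter loop: I_B = (V_BB − V_BE)/(R_B + (β+1)R_E) = (11 − 0.7)/(47 + 51×0.68) = 0.126 mA.
I_C = β·I_B = 50×0.126 = 6.31 mA.
V_CE = V_CC − I_C·R_C − I_E·R_E = 15 − 6.31×1 − 6.43×0.68 = 4.32 V > V_CE(sat), so the active-region assumption holds.

active; I_C ≈ 6.3 mA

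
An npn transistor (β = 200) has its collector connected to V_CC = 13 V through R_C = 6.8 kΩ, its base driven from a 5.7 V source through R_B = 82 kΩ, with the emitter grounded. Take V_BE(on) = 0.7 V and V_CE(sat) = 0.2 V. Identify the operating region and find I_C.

saturation; I_C ≈ 1.9 mA

Assume active: I_B = (5.7 − 0.7)/82 = 0.061 mA, giving I_C = β·I_B = 12.2 mA.
But then V_CE = 13 − 12.2×6.8 = -69.9 V < V_CE(sat) = 0.2 V — impossible in the active region.
So the transistor is saturated. With V_CE = 0.2 V, I_C = (V_CC − 0.2)/R_C = 12.8/6.8 = 1.88 mA.
Check: β·I_B = 12.2 mA > I_C = 1.88 mA, confirming saturation.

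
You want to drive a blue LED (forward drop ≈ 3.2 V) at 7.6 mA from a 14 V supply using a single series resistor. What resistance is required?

The resistor drops V_S − V_D = 14 − 3.2 = 10.8 V at 7.6 mA.
R = 10.8 V / 7.6 mA = 1.42 kΩ.

R ≈ 1.4 kΩ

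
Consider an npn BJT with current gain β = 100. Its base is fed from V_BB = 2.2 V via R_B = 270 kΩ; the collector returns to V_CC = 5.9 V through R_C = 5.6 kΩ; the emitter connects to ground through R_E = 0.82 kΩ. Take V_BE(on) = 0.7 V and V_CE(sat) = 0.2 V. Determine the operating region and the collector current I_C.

active; I_C ≈ 0.43 mA

Assume active. Base-emitter loop: I_B = (V_BB − V_BE)/(R_B + (β+1)R_E) = (2.2 − 0.7)/(270 + 101×0.82) = 0.00425 mA.
I_C = β·I_B = 100×0.00425 = 0.425 mA.
V_CE = V_CC − I_C·R_C − I_E·R_E = 5.9 − 0.425×5.6 − 0.429×0.82 = 3.17 V > V_CE(sat), so the active-region assumption holds.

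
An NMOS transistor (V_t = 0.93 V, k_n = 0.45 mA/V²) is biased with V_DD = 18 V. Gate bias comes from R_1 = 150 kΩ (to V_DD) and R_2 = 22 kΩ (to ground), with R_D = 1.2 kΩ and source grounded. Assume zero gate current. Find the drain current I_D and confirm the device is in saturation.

V_G = V_DD·R_2/(R_1+R_2) = 18×22/172 = 2.3 V. With the source grounded, V_GS = V_G = 2.3 V.
Assume saturation: I_D = (k_n/2)(V_GS − V_t)² = (0.45/2)×(2.3 − 0.93)² = 0.225×1.37² = 0.424 mA.
V_DS = V_DD − I_D·R_D = 18 − 0.424×1.2 = 17.5 V.
Saturation requires V_DS ≥ V_GS − V_t = 1.37 V; 17.5 ≥ 1.37 ✓.

I_D ≈ 0.42 mA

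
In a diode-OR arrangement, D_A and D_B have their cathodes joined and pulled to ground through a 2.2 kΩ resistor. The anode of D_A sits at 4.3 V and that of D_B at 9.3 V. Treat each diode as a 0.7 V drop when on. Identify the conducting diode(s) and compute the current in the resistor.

Only D_B conducts; I_R ≈ 3.9 mA

Assume both conduct. Then node N would need to be at both 4.3−0.7 = 3.6 V and 9.3−0.7 = 8.6 V, which is impossible.
Assume only D_B conducts: V_N = 9.3 − 0.7 = 8.6 V, so I_R = 8.6/2.2 = 3.91 mA.
Check D_A: its anode-to-cathode voltage is 4.3 − 8.6 = -4.3 V < 0.7 V, so it is off. The assumption is consistent.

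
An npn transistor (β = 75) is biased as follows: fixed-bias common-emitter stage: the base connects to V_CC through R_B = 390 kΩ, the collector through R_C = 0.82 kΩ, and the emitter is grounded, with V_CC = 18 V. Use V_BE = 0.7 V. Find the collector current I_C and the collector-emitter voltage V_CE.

I_C ≈ 3.3 mA, V_CE ≈ 15 V

Base loop: V_CC = I_B·R_B + V_BE, so I_B = (18 − 0.7)/390 kΩ = 0.0444 mA.
In the active region I_C = β·I_B = 75 × 0.0444 = 3.33 mA.
Collector loop: V_CE = V_CC − I_C·R_C = 18 − 3.33×0.82 = 15.3 V.
Since V_CE = 15.3 V > V_CE(sat) ≈ 0.2 V, the transistor is in the active region as assumed.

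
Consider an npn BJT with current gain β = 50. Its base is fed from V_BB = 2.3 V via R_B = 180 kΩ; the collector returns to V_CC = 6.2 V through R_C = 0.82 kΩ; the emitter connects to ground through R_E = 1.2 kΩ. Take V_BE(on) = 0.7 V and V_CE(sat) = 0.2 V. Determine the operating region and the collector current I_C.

active; I_C ≈ 0.33 mA

Assume active. Base-emitter loop: I_B = (V_BB − V_BE)/(R_B + (β+1)R_E) = (2.3 − 0.7)/(180 + 51×1.2) = 0.00663 mA.
I_C = β·I_B = 50×0.00663 = 0.332 mA.
V_CE = V_CC − I_C·R_C − I_E·R_E = 6.2 − 0.332×0.82 − 0.338×1.2 = 5.52 V > V_CE(sat), so the active-region assumption holds.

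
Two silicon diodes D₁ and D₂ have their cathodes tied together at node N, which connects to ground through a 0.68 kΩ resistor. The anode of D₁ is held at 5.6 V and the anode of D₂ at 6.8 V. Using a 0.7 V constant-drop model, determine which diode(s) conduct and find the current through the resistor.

Only D₂ conducts; I_R ≈ 9 mA

Assume both conduct. Then node N would need to be at both 5.6−0.7 = 4.9 V and 6.8−0.7 = 6.1 V, which is impossible.
Assume only D₂ conducts: V_N = 6.8 − 0.7 = 6.1 V, so I_R = 6.1/0.68 = 8.97 mA.
Check D₁: its anode-to-cathode voltage is 5.6 − 6.1 = -0.5 V < 0.7 V, so it is off. The assumption is consistent.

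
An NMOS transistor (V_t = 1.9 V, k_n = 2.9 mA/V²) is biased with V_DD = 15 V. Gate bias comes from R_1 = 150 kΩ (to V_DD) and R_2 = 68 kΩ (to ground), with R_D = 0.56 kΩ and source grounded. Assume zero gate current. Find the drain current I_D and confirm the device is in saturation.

V_G = V_DD·R_2/(R_1+R_2) = 15×68/218 = 4.68 V. With the source grounded, V_GS = V_G = 4.68 V.
Assume saturation: I_D = (k_n/2)(V_GS − V_t)² = (2.9/2)×(4.68 − 1.9)² = 1.45×2.78² = 11.2 mA.
V_DS = V_DD − I_D·R_D = 15 − 11.2×0.56 = 8.73 V.
Saturation requires V_DS ≥ V_GS − V_t = 2.78 V; 8.73 ≥ 2.78 ✓.

I_D ≈ 11 mA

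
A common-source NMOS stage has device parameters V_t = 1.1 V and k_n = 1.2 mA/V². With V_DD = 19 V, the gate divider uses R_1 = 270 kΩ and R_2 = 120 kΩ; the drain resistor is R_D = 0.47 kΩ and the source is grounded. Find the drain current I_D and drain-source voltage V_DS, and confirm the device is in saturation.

I_D ≈ 14 mA, V_DS ≈ 13 V

V_G = V_DD·R_2/(R_1+R_2) = 19×120/390 = 5.85 V. With the source grounded, V_GS = V_G = 5.85 V.
Assume saturation: I_D = (k_n/2)(V_GS − V_t)² = (1.2/2)×(5.85 − 1.1)² = 0.6×4.75² = 13.5 mA.
V_DS = V_DD − I_D·R_D = 19 − 13.5×0.47 = 12.6 V.
Saturation requires V_DS ≥ V_GS − V_t = 4.75 V; 12.6 ≥ 4.75 ✓.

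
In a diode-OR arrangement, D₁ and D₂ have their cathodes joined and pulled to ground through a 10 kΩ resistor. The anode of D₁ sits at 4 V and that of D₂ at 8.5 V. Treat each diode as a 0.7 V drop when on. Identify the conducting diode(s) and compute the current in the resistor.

Only D₂ conducts; I_R ≈ 0.78 mA

Assume both conduct. Then node N would need to be at both 4−0.7 = 3.3 V and 8.5−0.7 = 7.8 V, which is impossible.
Assume only D₂ conducts: V_N = 8.5 − 0.7 = 7.8 V, so I_R = 7.8/10 = 0.78 mA.
Check D₁: its anode-to-cathode voltage is 4 − 7.8 = -3.8 V < 0.7 V, so it is off. The assumption is consistent.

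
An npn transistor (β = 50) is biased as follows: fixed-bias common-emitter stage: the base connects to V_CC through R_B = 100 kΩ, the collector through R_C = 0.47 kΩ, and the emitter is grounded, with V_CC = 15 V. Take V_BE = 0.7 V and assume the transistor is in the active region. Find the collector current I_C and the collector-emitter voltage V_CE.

Base loop: V_CC = I_B·R_B + V_BE, so I_B = (15 − 0.7)/100 kΩ = 0.143 mA.
In the active region I_C = β·I_B = 50 × 0.143 = 7.15 mA.
Collector loop: V_CE = V_CC − I_C·R_C = 15 − 7.15×0.47 = 11.6 V.
Since V_CE = 11.6 V > V_CE(sat) ≈ 0.2 V, the transistor is in the active region as assumed.

I_C ≈ 7.2 mA, V_CE ≈ 12 V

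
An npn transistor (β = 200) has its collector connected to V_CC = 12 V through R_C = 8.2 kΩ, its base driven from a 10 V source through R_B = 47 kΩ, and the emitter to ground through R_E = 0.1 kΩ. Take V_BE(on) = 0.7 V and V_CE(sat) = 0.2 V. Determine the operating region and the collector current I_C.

saturation; I_C ≈ 1.4 mA

Assume active: I_B = (10 − 0.7)/(47 + 201×0.1) = 0.139 mA, I_C = β·I_B = 27.7 mA.
Then V_CE = 12 − 27.7×8.2 − 27.9×0.1 = -218 V < 0.2 V — the active assumption fails.
Re-solve with V_CE = 0.2 V. KCL at the emitter: V_E/R_E = (V_BB−0.7−V_E)/R_B + (V_CC−0.2−V_E)/R_C, giving V_E = 0.161 V.
I_C = (V_CC − 0.2 − V_E)/R_C = (11.8 − 0.161)/8.2 = 1.42 mA.
Check: I_B = (9.3 − 0.161)/47 = 0.194 mA, and β·I_B = 38.9 mA > I_C, confirming saturation.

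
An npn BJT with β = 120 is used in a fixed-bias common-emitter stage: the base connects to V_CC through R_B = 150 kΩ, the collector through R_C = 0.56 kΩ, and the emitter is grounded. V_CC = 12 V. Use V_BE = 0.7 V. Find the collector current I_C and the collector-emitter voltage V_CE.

Base loop: V_CC = I_B·R_B + V_BE, so I_B = (12 − 0.7)/150 kΩ = 0.0753 mA.
In the active region I_C = β·I_B = 120 × 0.0753 = 9.04 mA.
Collector loop: V_CE = V_CC − I_C·R_C = 12 − 9.04×0.56 = 6.94 V.
Since V_CE = 6.94 V > V_CE(sat) ≈ 0.2 V, the transistor is in the active region as assumed.

I_C ≈ 9 mA, V_CE ≈ 6.9 V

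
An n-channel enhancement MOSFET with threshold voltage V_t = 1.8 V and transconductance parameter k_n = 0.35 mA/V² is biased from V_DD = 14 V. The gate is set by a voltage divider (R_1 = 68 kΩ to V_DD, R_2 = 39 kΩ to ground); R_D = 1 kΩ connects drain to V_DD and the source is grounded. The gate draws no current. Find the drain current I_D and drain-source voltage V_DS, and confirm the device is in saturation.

I_D ≈ 1.9 mA, V_DS ≈ 12 V

V_G = V_DD·R_2/(R_1+R_2) = 14×39/107 = 5.1 V. With the source grounded, V_GS = V_G = 5.1 V.
Assume saturation: I_D = (k_n/2)(V_GS − V_t)² = (0.35/2)×(5.1 − 1.8)² = 0.175×3.3² = 1.91 mA.
V_DS = V_DD − I_D·R_D = 14 − 1.91×1 = 12.1 V.
Saturation requires V_DS ≥ V_GS − V_t = 3.3 V; 12.1 ≥ 3.3 ✓.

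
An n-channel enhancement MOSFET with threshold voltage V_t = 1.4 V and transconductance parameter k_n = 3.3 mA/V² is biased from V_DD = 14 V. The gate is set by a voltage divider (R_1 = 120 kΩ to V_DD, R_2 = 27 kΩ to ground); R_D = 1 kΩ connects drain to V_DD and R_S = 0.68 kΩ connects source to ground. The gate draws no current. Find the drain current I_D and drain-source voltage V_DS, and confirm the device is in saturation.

I_D ≈ 0.74 mA, V_DS ≈ 13 V

V_G = V_DD·R_2/(R_1+R_2) = 14×27/147 = 2.57 V.
Assume saturation: I_D = (k_n/2)(V_GS − V_t)² with V_GS = V_G − I_D·R_S = 2.57 − 0.68·I_D.
Substituting gives 0.763·I_D² − 3.63·I_D + 2.26 = 0, with roots I_D = 0.739 or 4.02 mA.
The root I_D = 4.02 mA gives V_GS = -0.16 V ≤ V_t, so take I_D = 0.739 mA.
Then V_GS = 2.07 V and V_DS = V_DD − I_D(R_D+R_S) = 14 − 0.739×1.68 = 12.8 V.
Saturation requires V_DS ≥ V_GS − V_t = 0.669 V; 12.8 ≥ 0.669 ✓.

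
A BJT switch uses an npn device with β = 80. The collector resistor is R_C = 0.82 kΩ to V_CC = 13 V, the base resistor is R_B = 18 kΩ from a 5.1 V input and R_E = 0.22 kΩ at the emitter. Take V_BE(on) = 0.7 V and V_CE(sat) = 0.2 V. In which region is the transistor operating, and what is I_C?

Assume active. Base-emitter loop: I_B = (V_BB − V_BE)/(R_B + (β+1)R_E) = (5.1 − 0.7)/(18 + 81×0.22) = 0.123 mA.
I_C = β·I_B = 80×0.123 = 9.83 mA.
V_CE = V_CC − I_C·R_C − I_E·R_E = 13 − 9.83×0.82 − 9.95×0.22 = 2.75 V > V_CE(sat), so the active-region assumption holds.

active; I_C ≈ 9.8 mA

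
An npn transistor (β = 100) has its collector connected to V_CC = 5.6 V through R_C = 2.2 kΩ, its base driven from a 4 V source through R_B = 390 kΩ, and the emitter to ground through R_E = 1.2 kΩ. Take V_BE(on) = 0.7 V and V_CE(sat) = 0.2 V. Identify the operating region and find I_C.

active; I_C ≈ 0.65 mA

Assume active. Base-emitter loop: I_B = (V_BB − V_BE)/(R_B + (β+1)R_E) = (4 − 0.7)/(390 + 101×1.2) = 0.00646 mA.
I_C = β·I_B = 100×0.00646 = 0.646 mA.
V_CE = V_CC − I_C·R_C − I_E·R_E = 5.6 − 0.646×2.2 − 0.652×1.2 = 3.4 V > V_CE(sat), so the active-region assumption holds.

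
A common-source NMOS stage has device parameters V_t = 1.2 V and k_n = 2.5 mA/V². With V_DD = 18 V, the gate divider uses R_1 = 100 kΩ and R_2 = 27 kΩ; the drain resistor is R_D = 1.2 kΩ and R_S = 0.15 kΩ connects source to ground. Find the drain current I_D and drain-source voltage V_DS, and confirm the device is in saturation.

V_G = V_DD·R_2/(R_1+R_2) = 18×27/127 = 3.83 V.
Assume saturation: I_D = (k_n/2)(V_GS − V_t)² with V_GS = V_G − I_D·R_S = 3.83 − 0.15·I_D.
Substituting gives 0.0281·I_D² − 1.99·I_D + 8.62 = 0, with roots I_D = 4.65 or 65.9 mA.
The root I_D = 65.9 mA gives V_GS = -6.06 V ≤ V_t, so take I_D = 4.65 mA.
Then V_GS = 3.13 V and V_DS = V_DD − I_D(R_D+R_S) = 18 − 4.65×1.35 = 11.7 V.
Saturation requires V_DS ≥ V_GS − V_t = 1.93 V; 11.7 ≥ 1.93 ✓.

I_D ≈ 4.7 mA, V_DS ≈ 12 V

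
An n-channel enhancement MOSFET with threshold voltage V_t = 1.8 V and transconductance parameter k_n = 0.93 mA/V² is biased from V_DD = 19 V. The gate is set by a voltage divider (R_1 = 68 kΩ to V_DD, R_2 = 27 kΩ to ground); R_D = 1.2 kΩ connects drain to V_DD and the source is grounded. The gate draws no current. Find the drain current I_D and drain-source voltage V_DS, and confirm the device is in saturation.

V_G = V_DD·R_2/(R_1+R_2) = 19×27/95 = 5.4 V. With the source grounded, V_GS = V_G = 5.4 V.
Assume saturation: I_D = (k_n/2)(V_GS − V_t)² = (0.93/2)×(5.4 − 1.8)² = 0.465×3.6² = 6.03 mA.
V_DS = V_DD − I_D·R_D = 19 − 6.03×1.2 = 11.8 V.
Saturation requires V_DS ≥ V_GS − V_t = 3.6 V; 11.8 ≥ 3.6 ✓.

I_D ≈ 6 mA, V_DS ≈ 12 V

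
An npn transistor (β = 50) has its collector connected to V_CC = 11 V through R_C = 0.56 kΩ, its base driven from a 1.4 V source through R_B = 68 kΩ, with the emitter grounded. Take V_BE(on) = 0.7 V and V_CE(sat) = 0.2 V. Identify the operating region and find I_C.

active; I_C ≈ 0.51 mA

Assume active. Base-emitter loop: I_B = (V_BB − V_BE)/R_B = (1.4 − 0.7)/68 = 0.0103 mA.
I_C = β·I_B = 50×0.0103 = 0.515 mA.
V_CE = V_CC − I_C·R_C = 11 − 0.515×0.56 = 10.7 V > V_CE(sat), so the active-region assumption holds.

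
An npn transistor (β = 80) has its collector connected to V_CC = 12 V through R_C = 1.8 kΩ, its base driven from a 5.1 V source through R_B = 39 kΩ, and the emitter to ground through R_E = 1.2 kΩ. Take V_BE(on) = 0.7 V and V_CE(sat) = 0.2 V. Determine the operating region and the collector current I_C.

Assume active. Base-emitter loop: I_B = (V_BB − V_BE)/(R_B + (β+1)R_E) = (5.1 − 0.7)/(39 + 81×1.2) = 0.0323 mA.
I_C = β·I_B = 80×0.0323 = 2.58 mA.
V_CE = V_CC − I_C·R_C − I_E·R_E = 12 − 2.58×1.8 − 2.62×1.2 = 4.21 V > V_CE(sat), so the active-region assumption holds.

active; I_C ≈ 2.6 mA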